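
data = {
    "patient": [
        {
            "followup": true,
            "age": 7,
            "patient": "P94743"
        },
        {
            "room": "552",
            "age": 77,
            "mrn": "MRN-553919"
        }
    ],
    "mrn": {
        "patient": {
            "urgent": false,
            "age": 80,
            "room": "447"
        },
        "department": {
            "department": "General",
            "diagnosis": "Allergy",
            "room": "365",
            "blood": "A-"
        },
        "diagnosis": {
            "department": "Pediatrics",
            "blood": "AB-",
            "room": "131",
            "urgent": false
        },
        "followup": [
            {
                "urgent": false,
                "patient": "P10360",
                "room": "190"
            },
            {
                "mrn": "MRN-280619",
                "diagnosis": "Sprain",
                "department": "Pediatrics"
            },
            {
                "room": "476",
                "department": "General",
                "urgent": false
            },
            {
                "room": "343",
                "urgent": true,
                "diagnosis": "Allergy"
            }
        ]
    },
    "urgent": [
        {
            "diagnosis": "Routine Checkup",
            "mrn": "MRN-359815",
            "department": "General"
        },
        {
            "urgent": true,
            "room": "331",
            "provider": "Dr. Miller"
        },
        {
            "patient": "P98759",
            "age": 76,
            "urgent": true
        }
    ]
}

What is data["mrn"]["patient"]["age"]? 80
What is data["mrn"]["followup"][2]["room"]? "476"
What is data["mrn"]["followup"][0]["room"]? "190"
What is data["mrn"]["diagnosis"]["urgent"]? False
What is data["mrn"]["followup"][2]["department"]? "General"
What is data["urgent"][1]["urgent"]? True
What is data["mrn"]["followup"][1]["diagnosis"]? "Sprain"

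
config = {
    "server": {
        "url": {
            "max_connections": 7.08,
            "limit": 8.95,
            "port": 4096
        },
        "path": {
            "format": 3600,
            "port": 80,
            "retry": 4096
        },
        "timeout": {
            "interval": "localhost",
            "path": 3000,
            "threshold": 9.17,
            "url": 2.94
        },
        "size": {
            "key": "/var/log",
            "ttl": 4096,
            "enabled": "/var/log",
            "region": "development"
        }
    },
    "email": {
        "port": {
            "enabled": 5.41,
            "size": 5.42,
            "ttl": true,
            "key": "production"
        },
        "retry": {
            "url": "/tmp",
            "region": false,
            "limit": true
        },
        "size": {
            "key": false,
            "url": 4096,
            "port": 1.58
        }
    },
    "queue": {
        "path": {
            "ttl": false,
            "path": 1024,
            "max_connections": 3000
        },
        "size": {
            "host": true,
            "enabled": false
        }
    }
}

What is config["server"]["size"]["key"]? "/var/log"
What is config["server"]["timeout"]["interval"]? "localhost"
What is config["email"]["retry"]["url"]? "/tmp"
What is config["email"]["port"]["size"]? 5.42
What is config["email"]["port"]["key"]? "production"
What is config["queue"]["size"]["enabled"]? False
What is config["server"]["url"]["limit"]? 8.95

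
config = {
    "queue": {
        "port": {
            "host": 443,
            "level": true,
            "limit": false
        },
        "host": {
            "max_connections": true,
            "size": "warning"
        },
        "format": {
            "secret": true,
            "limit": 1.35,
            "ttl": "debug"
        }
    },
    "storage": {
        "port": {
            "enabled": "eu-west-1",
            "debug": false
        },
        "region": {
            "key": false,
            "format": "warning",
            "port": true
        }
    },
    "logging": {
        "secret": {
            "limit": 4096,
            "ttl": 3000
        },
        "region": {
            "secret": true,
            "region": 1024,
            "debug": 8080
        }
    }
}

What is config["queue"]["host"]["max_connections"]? True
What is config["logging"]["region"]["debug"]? 8080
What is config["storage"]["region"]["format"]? "warning"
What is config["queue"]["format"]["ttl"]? "debug"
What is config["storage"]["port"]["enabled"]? "eu-west-1"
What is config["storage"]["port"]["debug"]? False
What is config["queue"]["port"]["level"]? True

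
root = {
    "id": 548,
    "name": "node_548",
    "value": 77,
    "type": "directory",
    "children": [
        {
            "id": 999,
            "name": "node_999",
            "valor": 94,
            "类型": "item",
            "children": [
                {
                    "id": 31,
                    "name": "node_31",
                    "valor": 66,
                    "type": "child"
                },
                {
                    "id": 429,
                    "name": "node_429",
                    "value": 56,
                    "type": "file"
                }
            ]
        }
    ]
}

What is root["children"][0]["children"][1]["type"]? "file"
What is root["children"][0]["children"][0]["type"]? "child"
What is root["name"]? "node_548"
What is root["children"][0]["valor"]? 94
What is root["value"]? 77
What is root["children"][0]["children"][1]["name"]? "node_429"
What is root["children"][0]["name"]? "node_999"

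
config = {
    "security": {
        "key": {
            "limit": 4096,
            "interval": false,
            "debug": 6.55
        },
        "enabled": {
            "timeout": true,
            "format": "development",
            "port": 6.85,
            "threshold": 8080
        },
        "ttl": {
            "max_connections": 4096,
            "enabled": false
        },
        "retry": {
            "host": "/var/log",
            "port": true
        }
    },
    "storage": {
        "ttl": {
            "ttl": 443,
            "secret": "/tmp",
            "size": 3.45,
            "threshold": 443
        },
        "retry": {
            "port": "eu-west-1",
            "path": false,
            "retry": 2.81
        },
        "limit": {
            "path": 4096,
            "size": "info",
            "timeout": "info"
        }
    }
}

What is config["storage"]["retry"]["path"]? False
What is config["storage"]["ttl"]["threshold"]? 443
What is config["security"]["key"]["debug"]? 6.55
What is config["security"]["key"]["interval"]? False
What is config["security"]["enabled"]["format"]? "development"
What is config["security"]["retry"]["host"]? "/var/log"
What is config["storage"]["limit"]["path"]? 4096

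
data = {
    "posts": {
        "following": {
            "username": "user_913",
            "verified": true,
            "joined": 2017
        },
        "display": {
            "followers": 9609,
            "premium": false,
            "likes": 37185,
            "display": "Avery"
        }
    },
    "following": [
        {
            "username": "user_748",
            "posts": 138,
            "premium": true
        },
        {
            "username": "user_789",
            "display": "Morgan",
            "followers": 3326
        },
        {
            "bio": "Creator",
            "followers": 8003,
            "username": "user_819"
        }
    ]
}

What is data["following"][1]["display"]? "Morgan"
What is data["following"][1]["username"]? "user_789"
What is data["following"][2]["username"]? "user_819"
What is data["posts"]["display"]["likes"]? 37185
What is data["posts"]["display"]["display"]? "Avery"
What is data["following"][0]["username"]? "user_748"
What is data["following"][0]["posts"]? 138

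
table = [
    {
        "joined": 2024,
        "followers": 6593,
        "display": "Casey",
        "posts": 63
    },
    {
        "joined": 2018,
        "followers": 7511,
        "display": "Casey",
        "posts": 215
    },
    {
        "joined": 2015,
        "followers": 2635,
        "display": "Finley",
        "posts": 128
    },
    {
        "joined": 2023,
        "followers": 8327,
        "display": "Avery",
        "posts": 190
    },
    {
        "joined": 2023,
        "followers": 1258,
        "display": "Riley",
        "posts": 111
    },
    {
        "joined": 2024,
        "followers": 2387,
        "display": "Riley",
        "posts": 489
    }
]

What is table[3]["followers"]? 8327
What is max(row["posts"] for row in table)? 489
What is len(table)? 6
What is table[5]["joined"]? 2024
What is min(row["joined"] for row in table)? 2015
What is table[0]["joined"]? 2024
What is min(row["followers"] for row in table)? 1258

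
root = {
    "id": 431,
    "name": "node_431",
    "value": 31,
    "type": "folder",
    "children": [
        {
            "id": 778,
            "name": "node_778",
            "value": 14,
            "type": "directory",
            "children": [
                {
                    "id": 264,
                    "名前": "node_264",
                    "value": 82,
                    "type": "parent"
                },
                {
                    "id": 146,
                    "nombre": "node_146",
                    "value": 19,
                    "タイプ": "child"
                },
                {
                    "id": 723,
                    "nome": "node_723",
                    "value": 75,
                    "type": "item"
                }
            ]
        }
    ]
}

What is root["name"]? "node_431"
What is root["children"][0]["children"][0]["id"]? 264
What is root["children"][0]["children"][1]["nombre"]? "node_146"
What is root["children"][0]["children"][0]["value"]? 82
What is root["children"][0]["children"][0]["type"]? "parent"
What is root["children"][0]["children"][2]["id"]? 723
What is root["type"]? "folder"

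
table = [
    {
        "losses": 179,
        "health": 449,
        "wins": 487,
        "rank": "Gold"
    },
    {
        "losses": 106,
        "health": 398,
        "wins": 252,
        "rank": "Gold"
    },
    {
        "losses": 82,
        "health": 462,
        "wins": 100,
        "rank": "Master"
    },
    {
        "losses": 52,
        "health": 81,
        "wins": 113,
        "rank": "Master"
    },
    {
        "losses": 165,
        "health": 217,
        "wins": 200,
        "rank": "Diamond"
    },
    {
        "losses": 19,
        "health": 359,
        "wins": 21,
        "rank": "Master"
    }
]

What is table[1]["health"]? 398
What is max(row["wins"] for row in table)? 487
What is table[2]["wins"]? 100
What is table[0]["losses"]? 179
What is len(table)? 6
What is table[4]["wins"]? 200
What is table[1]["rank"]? "Gold"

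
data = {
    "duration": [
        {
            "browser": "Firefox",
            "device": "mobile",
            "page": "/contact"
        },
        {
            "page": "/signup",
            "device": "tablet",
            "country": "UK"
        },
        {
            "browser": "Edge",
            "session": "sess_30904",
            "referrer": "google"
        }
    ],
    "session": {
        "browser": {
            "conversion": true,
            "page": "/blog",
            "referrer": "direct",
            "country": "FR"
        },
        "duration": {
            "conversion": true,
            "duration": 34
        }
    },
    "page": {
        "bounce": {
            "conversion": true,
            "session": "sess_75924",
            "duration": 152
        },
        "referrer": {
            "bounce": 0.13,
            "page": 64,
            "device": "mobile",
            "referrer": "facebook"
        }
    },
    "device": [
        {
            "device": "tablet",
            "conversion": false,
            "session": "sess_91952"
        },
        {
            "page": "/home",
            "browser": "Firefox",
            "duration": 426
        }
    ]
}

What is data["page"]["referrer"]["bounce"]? 0.13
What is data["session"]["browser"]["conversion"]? True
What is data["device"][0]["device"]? "tablet"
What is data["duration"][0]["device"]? "mobile"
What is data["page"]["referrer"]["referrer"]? "facebook"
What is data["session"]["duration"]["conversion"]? True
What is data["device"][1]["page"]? "/home"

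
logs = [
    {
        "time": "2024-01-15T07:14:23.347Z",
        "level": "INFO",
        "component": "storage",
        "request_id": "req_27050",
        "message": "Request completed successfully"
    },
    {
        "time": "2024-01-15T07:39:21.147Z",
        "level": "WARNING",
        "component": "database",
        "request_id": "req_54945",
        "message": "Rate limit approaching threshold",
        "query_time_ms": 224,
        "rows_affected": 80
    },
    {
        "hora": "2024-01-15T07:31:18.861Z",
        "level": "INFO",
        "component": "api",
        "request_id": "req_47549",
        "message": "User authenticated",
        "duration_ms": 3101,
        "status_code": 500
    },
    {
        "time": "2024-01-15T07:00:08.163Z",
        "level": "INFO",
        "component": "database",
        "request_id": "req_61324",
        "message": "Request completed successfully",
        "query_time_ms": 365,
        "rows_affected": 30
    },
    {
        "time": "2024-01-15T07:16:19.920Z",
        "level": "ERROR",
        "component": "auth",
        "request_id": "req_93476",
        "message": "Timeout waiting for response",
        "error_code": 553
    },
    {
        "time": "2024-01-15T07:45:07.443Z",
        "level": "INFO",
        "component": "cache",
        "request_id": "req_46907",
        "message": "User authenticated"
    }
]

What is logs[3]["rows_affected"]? 30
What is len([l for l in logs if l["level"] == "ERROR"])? 1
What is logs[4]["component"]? "auth"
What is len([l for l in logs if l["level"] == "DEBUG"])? 0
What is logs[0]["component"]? "storage"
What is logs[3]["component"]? "database"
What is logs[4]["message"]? "Timeout waiting for response"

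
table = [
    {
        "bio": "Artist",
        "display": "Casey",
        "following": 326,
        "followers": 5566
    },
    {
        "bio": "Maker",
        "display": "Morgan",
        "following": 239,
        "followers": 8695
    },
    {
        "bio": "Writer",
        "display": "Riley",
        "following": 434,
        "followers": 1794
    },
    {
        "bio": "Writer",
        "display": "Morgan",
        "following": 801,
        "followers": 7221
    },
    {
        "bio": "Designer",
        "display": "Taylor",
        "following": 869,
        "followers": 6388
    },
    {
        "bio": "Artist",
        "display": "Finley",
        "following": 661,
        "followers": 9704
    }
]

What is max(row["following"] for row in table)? 869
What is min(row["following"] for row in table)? 239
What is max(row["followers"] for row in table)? 9704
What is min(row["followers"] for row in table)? 1794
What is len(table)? 6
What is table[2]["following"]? 434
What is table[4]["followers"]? 6388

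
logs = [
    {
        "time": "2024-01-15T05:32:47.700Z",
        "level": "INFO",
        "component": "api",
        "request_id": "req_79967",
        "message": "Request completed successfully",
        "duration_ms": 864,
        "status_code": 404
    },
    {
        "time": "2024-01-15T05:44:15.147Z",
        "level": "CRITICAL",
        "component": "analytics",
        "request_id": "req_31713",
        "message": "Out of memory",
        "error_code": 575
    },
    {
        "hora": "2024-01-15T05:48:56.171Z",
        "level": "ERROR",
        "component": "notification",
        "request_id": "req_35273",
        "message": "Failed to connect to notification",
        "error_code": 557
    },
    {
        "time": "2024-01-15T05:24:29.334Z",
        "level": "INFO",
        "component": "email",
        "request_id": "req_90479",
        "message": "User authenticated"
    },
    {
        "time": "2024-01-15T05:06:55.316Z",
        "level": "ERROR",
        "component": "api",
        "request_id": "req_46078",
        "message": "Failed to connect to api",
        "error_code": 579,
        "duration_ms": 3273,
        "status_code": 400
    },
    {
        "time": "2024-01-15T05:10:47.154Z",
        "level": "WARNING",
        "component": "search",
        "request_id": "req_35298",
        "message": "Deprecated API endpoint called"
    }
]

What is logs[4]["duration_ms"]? 3273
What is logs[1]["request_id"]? "req_31713"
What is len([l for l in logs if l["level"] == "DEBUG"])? 0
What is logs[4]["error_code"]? 579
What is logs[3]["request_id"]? "req_90479"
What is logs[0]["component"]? "api"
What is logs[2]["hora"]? "2024-01-15T05:48:56.171Z"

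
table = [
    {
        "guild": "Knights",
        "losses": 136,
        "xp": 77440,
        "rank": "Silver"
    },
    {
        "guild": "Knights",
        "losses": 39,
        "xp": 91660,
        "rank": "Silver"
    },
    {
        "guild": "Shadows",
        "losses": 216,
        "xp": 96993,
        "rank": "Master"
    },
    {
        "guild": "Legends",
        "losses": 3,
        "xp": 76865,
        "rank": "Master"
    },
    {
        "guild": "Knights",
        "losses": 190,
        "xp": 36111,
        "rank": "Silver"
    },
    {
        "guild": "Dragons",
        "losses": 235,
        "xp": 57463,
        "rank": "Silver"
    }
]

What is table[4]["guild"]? "Knights"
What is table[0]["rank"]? "Silver"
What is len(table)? 6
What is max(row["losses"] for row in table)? 235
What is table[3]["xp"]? 76865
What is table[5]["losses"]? 235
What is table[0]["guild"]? "Knights"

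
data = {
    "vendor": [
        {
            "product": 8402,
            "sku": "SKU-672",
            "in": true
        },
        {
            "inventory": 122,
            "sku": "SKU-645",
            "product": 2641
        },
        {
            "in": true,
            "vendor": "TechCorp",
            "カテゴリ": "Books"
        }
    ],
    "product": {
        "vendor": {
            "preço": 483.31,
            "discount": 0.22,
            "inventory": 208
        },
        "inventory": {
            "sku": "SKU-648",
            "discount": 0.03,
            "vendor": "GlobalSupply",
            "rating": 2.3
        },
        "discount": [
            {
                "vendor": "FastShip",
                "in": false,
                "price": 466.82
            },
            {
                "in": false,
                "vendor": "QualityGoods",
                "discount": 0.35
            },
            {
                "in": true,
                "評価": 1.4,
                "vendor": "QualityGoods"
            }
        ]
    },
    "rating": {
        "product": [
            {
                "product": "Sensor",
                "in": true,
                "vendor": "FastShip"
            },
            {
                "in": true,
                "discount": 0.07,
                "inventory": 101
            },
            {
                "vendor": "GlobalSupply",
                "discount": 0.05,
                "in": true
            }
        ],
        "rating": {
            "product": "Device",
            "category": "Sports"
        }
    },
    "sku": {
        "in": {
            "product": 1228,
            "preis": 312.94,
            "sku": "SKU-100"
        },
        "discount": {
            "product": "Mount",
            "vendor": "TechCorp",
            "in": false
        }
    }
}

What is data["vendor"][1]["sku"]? "SKU-645"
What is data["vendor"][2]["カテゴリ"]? "Books"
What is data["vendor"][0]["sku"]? "SKU-672"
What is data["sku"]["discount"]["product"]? "Mount"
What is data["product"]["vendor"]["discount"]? 0.22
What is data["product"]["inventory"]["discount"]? 0.03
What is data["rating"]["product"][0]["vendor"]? "FastShip"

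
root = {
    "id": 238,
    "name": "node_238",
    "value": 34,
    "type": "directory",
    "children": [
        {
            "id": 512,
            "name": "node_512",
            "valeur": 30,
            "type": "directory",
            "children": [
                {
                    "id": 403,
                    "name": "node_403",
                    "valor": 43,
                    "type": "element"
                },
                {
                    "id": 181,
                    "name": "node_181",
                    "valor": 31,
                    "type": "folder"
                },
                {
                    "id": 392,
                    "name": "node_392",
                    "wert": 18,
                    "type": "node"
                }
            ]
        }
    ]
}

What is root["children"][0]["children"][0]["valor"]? 43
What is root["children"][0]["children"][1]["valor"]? 31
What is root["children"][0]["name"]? "node_512"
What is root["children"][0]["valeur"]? 30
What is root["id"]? 238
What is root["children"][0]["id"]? 512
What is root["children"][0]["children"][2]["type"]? "node"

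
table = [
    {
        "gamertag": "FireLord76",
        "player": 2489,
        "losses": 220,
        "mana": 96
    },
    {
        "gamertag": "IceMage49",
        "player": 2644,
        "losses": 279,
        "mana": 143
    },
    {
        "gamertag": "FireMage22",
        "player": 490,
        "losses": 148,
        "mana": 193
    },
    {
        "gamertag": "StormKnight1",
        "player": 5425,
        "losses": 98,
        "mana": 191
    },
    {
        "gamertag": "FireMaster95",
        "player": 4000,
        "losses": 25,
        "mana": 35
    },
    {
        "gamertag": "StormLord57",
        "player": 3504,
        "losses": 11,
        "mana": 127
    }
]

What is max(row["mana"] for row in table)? 193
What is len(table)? 6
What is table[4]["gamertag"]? "FireMaster95"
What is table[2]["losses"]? 148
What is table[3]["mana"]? 191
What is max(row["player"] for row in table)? 5425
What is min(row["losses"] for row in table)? 11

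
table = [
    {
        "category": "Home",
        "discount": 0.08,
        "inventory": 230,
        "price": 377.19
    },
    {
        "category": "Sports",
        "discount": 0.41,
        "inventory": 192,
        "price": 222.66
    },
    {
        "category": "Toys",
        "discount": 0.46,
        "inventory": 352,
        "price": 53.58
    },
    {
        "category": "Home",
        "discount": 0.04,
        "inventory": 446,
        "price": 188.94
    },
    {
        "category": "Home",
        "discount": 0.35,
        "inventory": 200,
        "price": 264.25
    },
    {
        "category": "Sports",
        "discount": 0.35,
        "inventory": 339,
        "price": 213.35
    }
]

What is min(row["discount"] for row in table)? 0.04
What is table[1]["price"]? 222.66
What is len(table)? 6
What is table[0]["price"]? 377.19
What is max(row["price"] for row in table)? 377.19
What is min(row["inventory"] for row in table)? 192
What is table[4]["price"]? 264.25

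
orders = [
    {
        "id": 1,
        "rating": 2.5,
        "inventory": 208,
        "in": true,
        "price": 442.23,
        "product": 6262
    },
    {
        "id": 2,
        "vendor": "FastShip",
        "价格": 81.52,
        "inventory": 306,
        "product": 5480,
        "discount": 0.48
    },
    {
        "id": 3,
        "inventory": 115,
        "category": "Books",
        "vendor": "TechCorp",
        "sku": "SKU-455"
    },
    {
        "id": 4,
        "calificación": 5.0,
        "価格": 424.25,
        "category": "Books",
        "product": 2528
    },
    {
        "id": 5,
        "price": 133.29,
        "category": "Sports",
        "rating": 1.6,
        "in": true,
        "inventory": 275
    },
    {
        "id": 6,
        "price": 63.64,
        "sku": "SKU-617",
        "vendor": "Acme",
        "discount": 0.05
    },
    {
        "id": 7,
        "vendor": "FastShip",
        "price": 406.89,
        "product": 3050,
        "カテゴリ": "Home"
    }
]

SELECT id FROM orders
[1, 2, 3, 4, 5, 6, 7]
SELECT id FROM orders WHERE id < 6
[1, 2, 3, 4, 5]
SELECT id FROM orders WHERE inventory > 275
[2]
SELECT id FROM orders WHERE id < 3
[1, 2]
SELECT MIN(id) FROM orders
1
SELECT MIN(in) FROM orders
True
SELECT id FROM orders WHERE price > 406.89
[1]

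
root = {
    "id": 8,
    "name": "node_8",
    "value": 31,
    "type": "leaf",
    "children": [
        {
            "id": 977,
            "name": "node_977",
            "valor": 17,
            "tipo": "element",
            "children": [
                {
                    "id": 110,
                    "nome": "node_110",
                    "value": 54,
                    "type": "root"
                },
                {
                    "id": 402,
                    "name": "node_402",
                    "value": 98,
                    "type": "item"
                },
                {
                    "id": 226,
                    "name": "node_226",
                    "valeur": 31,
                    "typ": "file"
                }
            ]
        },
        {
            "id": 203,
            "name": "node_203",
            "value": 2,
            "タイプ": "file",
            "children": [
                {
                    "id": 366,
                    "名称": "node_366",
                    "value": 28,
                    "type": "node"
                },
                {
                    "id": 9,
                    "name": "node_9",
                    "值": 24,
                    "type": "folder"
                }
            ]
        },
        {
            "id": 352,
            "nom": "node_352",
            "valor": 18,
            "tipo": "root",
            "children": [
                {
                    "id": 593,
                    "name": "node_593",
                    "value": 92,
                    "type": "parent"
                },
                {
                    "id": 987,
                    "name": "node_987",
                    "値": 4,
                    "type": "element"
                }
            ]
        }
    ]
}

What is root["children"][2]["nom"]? "node_352"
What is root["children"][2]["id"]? 352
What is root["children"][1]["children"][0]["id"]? 366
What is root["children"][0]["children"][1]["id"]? 402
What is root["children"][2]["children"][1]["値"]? 4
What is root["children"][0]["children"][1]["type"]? "item"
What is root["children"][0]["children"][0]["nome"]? "node_110"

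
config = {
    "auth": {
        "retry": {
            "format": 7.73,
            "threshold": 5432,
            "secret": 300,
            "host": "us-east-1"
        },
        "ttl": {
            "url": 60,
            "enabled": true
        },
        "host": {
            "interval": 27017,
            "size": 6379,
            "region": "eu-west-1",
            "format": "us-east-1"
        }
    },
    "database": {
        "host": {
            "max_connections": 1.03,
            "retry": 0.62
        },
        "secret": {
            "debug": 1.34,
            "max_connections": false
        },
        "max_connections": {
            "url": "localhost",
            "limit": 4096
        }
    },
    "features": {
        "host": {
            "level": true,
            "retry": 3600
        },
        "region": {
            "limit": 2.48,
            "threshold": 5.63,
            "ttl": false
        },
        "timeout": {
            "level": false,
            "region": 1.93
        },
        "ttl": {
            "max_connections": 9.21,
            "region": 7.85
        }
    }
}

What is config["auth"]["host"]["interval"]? 27017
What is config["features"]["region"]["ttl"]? False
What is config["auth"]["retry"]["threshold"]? 5432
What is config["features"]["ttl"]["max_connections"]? 9.21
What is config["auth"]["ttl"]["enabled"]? True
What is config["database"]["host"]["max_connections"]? 1.03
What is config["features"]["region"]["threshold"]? 5.63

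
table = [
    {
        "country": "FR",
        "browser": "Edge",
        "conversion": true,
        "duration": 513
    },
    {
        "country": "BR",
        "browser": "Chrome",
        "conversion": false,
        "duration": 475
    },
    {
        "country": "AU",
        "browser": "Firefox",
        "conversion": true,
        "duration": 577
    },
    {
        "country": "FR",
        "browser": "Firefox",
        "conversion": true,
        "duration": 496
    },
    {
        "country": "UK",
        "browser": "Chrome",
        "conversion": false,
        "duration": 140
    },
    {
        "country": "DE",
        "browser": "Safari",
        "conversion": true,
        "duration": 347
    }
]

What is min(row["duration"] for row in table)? 140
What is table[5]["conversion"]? True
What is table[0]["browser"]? "Edge"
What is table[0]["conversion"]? True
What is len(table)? 6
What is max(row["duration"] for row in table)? 577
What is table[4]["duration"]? 140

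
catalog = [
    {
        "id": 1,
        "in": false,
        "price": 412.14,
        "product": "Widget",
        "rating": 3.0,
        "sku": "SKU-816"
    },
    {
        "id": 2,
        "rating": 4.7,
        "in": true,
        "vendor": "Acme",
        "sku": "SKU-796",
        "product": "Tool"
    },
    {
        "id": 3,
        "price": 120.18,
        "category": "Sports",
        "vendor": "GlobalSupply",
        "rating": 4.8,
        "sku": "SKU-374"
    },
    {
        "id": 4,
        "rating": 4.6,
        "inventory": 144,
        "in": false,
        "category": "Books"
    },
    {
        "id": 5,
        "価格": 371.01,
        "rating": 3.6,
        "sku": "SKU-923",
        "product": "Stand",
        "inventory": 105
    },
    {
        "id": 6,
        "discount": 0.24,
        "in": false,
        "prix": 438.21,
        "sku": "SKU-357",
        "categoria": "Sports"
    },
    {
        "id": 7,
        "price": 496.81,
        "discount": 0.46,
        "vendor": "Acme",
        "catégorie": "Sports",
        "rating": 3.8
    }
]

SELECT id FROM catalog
[1, 2, 3, 4, 5, 6, 7]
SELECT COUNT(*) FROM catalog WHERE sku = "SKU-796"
1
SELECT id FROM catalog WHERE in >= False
[1, 2, 4, 6]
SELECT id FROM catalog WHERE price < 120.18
[]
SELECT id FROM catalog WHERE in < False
[]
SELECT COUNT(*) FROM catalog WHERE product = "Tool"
1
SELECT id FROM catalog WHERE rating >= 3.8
[2, 3, 4, 7]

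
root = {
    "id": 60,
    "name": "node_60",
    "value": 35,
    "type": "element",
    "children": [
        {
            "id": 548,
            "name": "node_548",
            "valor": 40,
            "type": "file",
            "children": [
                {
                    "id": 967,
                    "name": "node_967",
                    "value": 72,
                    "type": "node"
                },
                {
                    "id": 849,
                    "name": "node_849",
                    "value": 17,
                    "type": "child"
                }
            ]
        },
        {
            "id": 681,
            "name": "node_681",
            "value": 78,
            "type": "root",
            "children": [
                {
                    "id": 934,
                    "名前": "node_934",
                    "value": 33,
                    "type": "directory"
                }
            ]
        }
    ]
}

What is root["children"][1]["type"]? "root"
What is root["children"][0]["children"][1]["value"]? 17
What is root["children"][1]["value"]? 78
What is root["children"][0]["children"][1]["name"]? "node_849"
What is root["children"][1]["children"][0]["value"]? 33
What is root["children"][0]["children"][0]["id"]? 967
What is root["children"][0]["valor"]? 40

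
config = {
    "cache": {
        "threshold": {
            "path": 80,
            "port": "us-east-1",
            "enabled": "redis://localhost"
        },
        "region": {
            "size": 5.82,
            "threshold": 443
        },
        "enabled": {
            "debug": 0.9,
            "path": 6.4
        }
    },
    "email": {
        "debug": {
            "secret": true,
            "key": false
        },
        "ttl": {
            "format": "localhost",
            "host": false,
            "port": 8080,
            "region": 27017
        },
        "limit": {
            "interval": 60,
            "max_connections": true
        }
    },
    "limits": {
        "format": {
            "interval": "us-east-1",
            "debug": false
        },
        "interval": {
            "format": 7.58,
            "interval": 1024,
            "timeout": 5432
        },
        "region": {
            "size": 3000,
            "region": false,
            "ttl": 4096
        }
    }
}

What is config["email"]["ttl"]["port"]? 8080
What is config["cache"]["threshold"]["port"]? "us-east-1"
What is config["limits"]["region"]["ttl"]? 4096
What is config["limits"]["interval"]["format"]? 7.58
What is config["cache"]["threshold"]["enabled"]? "redis://localhost"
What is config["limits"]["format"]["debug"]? False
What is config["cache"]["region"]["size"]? 5.82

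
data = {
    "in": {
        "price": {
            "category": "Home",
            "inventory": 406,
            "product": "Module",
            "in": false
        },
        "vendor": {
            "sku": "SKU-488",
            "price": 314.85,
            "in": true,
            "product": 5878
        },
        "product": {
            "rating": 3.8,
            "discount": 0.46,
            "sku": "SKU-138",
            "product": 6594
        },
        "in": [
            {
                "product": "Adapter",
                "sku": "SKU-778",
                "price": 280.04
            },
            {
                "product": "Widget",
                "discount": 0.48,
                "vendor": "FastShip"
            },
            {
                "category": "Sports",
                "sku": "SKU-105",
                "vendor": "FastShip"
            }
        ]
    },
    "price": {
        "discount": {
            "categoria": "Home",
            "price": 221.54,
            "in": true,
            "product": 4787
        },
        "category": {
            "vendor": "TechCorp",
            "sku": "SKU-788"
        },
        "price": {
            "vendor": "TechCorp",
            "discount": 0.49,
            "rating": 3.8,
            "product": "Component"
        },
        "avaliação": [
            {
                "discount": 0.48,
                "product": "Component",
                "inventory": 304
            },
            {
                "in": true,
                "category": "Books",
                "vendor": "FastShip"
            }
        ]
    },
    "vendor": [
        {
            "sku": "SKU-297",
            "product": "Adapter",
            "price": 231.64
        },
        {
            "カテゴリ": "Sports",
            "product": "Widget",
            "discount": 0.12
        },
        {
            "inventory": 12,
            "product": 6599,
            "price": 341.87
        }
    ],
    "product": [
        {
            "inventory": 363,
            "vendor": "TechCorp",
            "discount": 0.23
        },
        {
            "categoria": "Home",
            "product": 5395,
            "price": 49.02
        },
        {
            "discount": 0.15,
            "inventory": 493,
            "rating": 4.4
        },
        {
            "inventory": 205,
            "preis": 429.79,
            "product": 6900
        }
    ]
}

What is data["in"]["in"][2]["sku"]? "SKU-105"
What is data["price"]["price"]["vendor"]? "TechCorp"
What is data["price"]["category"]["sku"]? "SKU-788"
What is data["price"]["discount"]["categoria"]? "Home"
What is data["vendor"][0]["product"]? "Adapter"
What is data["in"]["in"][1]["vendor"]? "FastShip"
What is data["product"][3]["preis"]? 429.79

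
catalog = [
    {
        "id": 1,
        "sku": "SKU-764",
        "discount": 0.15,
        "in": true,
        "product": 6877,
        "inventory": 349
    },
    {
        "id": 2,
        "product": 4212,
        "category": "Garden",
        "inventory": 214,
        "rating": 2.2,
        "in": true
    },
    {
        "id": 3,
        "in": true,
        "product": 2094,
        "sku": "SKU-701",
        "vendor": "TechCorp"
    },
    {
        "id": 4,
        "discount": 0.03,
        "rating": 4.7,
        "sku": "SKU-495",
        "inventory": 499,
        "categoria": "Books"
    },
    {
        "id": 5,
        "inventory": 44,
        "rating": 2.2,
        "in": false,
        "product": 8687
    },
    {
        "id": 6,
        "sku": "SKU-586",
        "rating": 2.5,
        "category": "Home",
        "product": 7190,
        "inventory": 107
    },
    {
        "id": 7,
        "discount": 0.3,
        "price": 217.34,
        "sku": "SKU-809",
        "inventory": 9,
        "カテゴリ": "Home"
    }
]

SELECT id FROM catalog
[1, 2, 3, 4, 5, 6, 7]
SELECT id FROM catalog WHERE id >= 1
[1, 2, 3, 4, 5, 6, 7]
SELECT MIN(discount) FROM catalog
0.03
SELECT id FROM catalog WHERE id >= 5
[5, 6, 7]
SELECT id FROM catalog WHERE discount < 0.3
[1, 4]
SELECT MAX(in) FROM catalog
True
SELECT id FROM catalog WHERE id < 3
[1, 2]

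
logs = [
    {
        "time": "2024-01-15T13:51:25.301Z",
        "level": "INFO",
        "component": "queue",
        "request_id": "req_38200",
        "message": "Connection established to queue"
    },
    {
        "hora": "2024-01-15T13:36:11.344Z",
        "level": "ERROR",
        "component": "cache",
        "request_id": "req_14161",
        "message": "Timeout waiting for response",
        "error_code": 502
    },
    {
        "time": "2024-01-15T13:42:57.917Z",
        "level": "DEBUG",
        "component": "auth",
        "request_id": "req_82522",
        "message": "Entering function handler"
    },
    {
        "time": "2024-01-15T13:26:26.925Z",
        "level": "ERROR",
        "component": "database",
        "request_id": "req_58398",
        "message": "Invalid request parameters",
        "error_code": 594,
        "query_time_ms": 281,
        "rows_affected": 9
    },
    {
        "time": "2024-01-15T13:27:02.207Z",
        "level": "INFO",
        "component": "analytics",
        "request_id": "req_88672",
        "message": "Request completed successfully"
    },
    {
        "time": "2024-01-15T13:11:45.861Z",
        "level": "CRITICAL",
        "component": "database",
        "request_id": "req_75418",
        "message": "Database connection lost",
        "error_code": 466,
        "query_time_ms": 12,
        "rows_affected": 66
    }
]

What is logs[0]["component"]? "queue"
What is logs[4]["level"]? "INFO"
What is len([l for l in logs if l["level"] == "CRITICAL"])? 1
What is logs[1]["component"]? "cache"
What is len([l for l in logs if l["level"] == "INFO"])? 2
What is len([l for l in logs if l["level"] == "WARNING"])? 0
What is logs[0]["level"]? "INFO"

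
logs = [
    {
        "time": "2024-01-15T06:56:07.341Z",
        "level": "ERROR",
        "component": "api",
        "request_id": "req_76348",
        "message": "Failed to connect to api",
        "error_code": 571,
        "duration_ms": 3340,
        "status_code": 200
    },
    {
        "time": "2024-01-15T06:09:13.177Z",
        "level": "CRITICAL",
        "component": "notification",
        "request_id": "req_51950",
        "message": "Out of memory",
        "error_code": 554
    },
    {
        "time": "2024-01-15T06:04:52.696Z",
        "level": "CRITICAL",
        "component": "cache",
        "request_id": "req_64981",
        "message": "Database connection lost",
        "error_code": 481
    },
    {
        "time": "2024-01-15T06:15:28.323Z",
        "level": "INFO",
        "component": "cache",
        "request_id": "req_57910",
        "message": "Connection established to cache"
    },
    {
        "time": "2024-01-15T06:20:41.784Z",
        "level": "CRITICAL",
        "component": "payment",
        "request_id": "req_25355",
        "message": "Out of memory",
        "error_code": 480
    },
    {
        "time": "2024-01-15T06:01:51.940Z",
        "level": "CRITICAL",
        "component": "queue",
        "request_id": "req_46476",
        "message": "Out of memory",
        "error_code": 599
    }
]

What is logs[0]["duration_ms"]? 3340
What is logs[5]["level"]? "CRITICAL"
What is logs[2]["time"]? "2024-01-15T06:04:52.696Z"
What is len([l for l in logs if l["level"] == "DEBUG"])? 0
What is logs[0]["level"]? "ERROR"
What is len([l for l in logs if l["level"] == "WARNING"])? 0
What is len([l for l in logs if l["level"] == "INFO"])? 1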